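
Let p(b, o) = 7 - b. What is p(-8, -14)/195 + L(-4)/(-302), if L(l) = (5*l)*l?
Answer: -369/1963 ≈ -0.18798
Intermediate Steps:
L(l) = 5*l²
p(-8, -14)/195 + L(-4)/(-302) = (7 - 1*(-8))/195 + (5*(-4)²)/(-302) = (7 + 8)*(1/195) + (5*16)*(-1/302) = 15*(1/195) + 80*(-1/302) = 1/13 - 40/151 = -369/1963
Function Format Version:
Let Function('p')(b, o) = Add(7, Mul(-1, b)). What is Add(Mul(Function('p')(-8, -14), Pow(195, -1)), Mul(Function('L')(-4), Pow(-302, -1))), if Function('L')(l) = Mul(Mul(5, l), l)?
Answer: Rational(-369, 1963) ≈ -0.18798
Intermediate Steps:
Function('L')(l) = Mul(5, Pow(l, 2))
Add(Mul(Function('p')(-8, -14), Pow(195, -1)), Mul(Function('L')(-4), Pow(-302, -1))) = Add(Mul(Add(7, Mul(-1, -8)), Pow(195, -1)), Mul(Mul(5, Pow(-4, 2)), Pow(-302, -1))) = Add(Mul(Add(7, 8), Rational(1, 195)), Mul(Mul(5, 16), Rational(-1, 302))) = Add(Mul(15, Rational(1, 195)), Mul(80, Rational(-1, 302))) = Add(Rational(1, 13), Rational(-40, 151)) = Rational(-369, 1963)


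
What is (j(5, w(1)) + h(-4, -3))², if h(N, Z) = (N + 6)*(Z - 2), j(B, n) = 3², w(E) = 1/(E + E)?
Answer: 1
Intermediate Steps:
w(E) = 1/(2*E)
j(B, n) = 9
h(N, Z) = (-2 + Z)*(6 + N) (h(N, Z) = (6 + N)*(-2 + Z) = (-2 + Z)*(6 + N))
(j(5, w(1)) + h(-4, -3))² = (9 + (-12 - 2*(-4) + 6*(-3) - 4*(-3)))² = (9 + (-12 + 8 - 18 + 12))² = (9 - 10)² = (-1)² = 1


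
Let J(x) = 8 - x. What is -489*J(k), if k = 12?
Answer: 1956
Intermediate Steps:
-489*J(k) = -489*(8 - 1*12) = -489*(8 - 12) = -489*(-4) = 1956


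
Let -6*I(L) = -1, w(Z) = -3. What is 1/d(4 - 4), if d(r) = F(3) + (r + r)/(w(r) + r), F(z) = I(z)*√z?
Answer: 2*√3 ≈ 3.4641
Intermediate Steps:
I(L) = ⅙ (I(L) = -⅙*(-1) = ⅙)
F(z) = √z/6
d(r) = √3/6 + 2*r/(-3 + r) (d(r) = √3/6 + (r + r)/(-3 + r) = √3/6 + (2*r)/(-3 + r) = √3/6 + 2*r/(-3 + r))
1/d(4 - 4) = 1/((-3*√3 + 12*(4 - 4) + (4 - 4)*√3)/(6*(-3 + (4 - 4)))) = 1/((-3*√3 + 12*0 + 0*√3)/(6*(-3 + 0))) = 1/((⅙)*(-3*√3 + 0 + 0)/(-3)) = 1/((⅙)*(-⅓)*(-3*√3)) = 1/(√3/6) = 2*√3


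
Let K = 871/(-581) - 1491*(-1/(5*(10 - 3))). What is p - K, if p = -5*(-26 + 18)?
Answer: -3198/2905 ≈ -1.1009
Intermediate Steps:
p = 40 (p = -5*(-8) = 40)
K = 119398/2905 (K = 871*(-1/581) - 1491/(7*(-5)) = -871/581 - 1491/(-35) = -871/581 - 1491*(-1/35) = -871/581 + 213/5 = 119398/2905 ≈ 41.101)
p - K = 40 - 1*119398/2905 = 40 - 119398/2905 = -3198/2905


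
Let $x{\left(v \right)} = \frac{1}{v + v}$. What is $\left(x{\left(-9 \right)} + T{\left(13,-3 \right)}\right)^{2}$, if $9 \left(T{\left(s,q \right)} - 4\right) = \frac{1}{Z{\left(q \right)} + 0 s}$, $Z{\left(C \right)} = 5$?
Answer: $\frac{14161}{900} \approx 15.734$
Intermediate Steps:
$x{\left(v \right)} = \frac{1}{2 v}$
$T{\left(s,q \right)} = \frac{181}{45}$ ($T{\left(s,q \right)} = 4 + \frac{1}{9 \left(5 + 0 s\right)} = 4 + \frac{1}{9 \left(5 + 0\right)} = 4 + \frac{1}{9 \cdot 5} = 4 + \frac{1}{9} \cdot \frac{1}{5} = 4 + \frac{1}{45} = \frac{181}{45}$)
$\left(x{\left(-9 \right)} + T{\left(13,-3 \right)}\right)^{2} = \left(\frac{1}{2 \left(-9\right)} + \frac{181}{45}\right)^{2} = \left(\frac{1}{2} \left(- \frac{1}{9}\right) + \frac{181}{45}\right)^{2} = \left(- \frac{1}{18} + \frac{181}{45}\right)^{2} = \left(\frac{119}{30}\right)^{2} = \frac{14161}{900}$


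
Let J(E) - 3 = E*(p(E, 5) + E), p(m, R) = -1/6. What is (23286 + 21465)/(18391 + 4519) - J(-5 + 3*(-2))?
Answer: -4257136/34365 ≈ -123.88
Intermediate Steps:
p(m, R) = -⅙ (p(m, R) = -1*⅙ = -⅙)
J(E) = 3 + E*(-⅙ + E)
(23286 + 21465)/(18391 + 4519) - J(-5 + 3*(-2)) = (23286 + 21465)/(18391 + 4519) - (3 + (-5 + 3*(-2))² - (-5 + 3*(-2))/6) = 44751/22910 - (3 + (-5 - 6)² - (-5 - 6)/6) = 44751*(1/22910) - (3 + (-11)² - ⅙*(-11)) = 44751/22910 - (3 + 121 + 11/6) = 44751/22910 - 1*755/6 = 44751/22910 - 755/6 = -4257136/34365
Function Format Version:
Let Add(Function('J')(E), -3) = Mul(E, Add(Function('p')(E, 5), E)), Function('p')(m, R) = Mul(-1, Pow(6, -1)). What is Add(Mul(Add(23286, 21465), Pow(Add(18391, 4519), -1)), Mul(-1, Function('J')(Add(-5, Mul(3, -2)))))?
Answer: Rational(-4257136, 34365) ≈ -123.88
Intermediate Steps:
Function('p')(m, R) = Rational(-1, 6) (Function('p')(m, R) = Mul(-1, Rational(1, 6)) = Rational(-1, 6))
Function('J')(E) = Add(3, Mul(E, Add(Rational(-1, 6), E)))
Add(Mul(Add(23286, 21465), Pow(Add(18391, 4519), -1)), Mul(-1, Function('J')(Add(-5, Mul(3, -2))))) = Add(Mul(Add(23286, 21465), Pow(Add(18391, 4519), -1)), Mul(-1, Add(3, Pow(Add(-5, Mul(3, -2)), 2), Mul(Rational(-1, 6), Add(-5, Mul(3, -2)))))) = Add(Mul(44751, Pow(22910, -1)), Mul(-1, Add(3, Pow(Add(-5, -6), 2), Mul(Rational(-1, 6), Add(-5, -6))))) = Add(Mul(44751, Rational(1, 22910)), Mul(-1, Add(3, Pow(-11, 2), Mul(Rational(-1, 6), -11)))) = Add(Rational(44751, 22910), Mul(-1, Add(3, 121, Rational(11, 6)))) = Add(Rational(44751, 22910), Mul(-1, Rational(755, 6))) = Add(Rational(44751, 22910), Rational(-755, 6)) = Rational(-4257136, 34365)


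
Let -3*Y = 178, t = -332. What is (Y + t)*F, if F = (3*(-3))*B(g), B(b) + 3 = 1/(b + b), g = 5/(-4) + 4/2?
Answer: -8218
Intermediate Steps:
Y = -178/3 (Y = -1/3*178 = -178/3 ≈ -59.333)
g = 3/4 (g = 5*(-1/4) + 4*(1/2) = -5/4 + 2 = 3/4 ≈ 0.75000)
B(b) = -3 + 1/(2*b) (B(b) = -3 + 1/(b + b) = -3 + 1/(2*b))
F = 21 (F = (3*(-3))*(-3 + 1/(2*(3/4))) = -9*(-3 + (1/2)*(4/3)) = -9*(-3 + 2/3) = -9*(-7/3) = 21)
(Y + t)*F = (-178/3 - 332)*21 = -1174/3*21 = -8218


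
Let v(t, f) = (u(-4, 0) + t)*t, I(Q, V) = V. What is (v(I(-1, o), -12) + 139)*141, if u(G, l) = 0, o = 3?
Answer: 20868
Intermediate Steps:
v(t, f) = t**2 (v(t, f) = (0 + t)*t = t*t = t**2)
(v(I(-1, o), -12) + 139)*141 = (3**2 + 139)*141 = (9 + 139)*141 = 148*141 = 20868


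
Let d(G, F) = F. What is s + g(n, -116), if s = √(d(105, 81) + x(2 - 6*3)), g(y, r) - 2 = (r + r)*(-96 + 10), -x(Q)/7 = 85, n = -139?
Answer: 19954 + I*√514 ≈ 19954.0 + 22.672*I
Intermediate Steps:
x(Q) = -595 (x(Q) = -7*85 = -595)
g(y, r) = 2 - 172*r (g(y, r) = 2 + (r + r)*(-96 + 10) = 2 + (2*r)*(-86) = 2 - 172*r)
s = I*√514 (s = √(81 - 595) = √(-514) = I*√514 ≈ 22.672*I)
s + g(n, -116) = I*√514 + (2 - 172*(-116)) = I*√514 + (2 + 19952) = I*√514 + 19954 = 19954 + I*√514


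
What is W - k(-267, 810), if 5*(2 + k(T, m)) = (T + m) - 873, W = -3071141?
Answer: -3071073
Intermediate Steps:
k(T, m) = -883/5 + T/5 + m/5 (k(T, m) = -2 + ((T + m) - 873)/5 = -2 + (-873 + T + m)/5 = -2 + (-873/5 + T/5 + m/5) = -883/5 + T/5 + m/5)
W - k(-267, 810) = -3071141 - (-883/5 + (⅕)*(-267) + (⅕)*810) = -3071141 - (-883/5 - 267/5 + 162) = -3071141 - 1*(-68) = -3071141 + 68 = -3071073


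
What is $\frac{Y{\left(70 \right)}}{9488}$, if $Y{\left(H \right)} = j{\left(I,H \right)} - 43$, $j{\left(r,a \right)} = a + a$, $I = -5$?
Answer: $\frac{97}{9488} \approx 0.010223$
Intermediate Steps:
$j{\left(r,a \right)} = 2 a$
$Y{\left(H \right)} = -43 + 2 H$ ($Y{\left(H \right)} = 2 H - 43 = -43 + 2 H$)
$\frac{Y{\left(70 \right)}}{9488} = \frac{-43 + 2 \cdot 70}{9488} = \left(-43 + 140\right) \frac{1}{9488} = 97 \cdot \frac{1}{9488} = \frac{97}{9488}$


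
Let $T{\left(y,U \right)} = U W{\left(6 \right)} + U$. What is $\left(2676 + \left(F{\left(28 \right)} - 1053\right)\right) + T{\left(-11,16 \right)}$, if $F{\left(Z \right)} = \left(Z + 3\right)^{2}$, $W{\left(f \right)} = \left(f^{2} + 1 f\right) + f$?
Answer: $3368$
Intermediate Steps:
$W{\left(f \right)} = f^{2} + 2 f$ ($W{\left(f \right)} = \left(f^{2} + f\right) + f = \left(f + f^{2}\right) + f = f^{2} + 2 f$)
$F{\left(Z \right)} = \left(3 + Z\right)^{2}$
$T{\left(y,U \right)} = 49 U$ ($T{\left(y,U \right)} = U 6 \left(2 + 6\right) + U = U 6 \cdot 8 + U = U 48 + U = 48 U + U = 49 U$)
$\left(2676 + \left(F{\left(28 \right)} - 1053\right)\right) + T{\left(-11,16 \right)} = \left(2676 + \left(\left(3 + 28\right)^{2} - 1053\right)\right) + 49 \cdot 16 = \left(2676 - \left(1053 - 31^{2}\right)\right) + 784 = \left(2676 + \left(961 - 1053\right)\right) + 784 = \left(2676 - 92\right) + 784 = 2584 + 784 = 3368$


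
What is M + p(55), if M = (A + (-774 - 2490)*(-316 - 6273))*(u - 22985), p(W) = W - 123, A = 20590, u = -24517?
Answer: -1022579639240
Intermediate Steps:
p(W) = -123 + W
M = -1022579639172 (M = (20590 + (-774 - 2490)*(-316 - 6273))*(-24517 - 22985) = (20590 - 3264*(-6589))*(-47502) = (20590 + 21506496)*(-47502) = 21527086*(-47502) = -1022579639172)
M + p(55) = -1022579639172 + (-123 + 55) = -1022579639172 - 68 = -1022579639240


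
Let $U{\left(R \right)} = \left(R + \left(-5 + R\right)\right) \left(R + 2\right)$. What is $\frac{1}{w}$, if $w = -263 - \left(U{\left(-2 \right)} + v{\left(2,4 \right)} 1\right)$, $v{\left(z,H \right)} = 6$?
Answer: $- \frac{1}{269} \approx -0.0037175$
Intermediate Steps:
$U{\left(R \right)} = \left(-5 + 2 R\right) \left(2 + R\right)$
$w = -269$ ($w = -263 - \left(\left(-10 - -2 + 2 \left(-2\right)^{2}\right) + 6 \cdot 1\right) = -263 - \left(\left(-10 + 2 + 2 \cdot 4\right) + 6\right) = -263 - \left(\left(-10 + 2 + 8\right) + 6\right) = -263 - \left(0 + 6\right) = -263 - 6 = -269$)
$\frac{1}{w} = \frac{1}{-269} = - \frac{1}{269}$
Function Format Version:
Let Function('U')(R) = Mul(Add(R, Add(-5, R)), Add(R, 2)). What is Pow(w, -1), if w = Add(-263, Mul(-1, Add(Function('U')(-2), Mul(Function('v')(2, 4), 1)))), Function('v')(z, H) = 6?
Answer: Rational(-1, 269) ≈ -0.0037175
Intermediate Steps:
Function('U')(R) = Mul(Add(-5, Mul(2, R)), Add(2, R))
w = -269 (w = Add(-263, Mul(-1, Add(Add(-10, Mul(-1, -2), Mul(2, Pow(-2, 2))), Mul(6, 1)))) = Add(-263, Mul(-1, Add(Add(-10, 2, Mul(2, 4)), 6))) = Add(-263, Mul(-1, Add(Add(-10, 2, 8), 6))) = Add(-263, Mul(-1, Add(0, 6))) = Add(-263, Mul(-1, 6)) = Add(-263, -6) = -269)
Pow(w, -1) = Pow(-269, -1) = Rational(-1, 269)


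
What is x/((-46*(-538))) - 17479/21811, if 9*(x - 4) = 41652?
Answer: -82885435/134944657 ≈ -0.61422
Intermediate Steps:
x = 4632 (x = 4 + (⅑)*41652 = 4 + 4628 = 4632)
x/((-46*(-538))) - 17479/21811 = 4632/((-46*(-538))) - 17479/21811 = 4632/24748 - 17479*1/21811 = 4632*(1/24748) - 17479/21811 = 1158/6187 - 17479/21811 = -82885435/134944657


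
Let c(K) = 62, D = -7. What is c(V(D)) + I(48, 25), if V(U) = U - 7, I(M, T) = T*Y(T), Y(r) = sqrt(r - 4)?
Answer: 62 + 25*sqrt(21) ≈ 176.56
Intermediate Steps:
Y(r) = sqrt(-4 + r)
I(M, T) = T*sqrt(-4 + T)
V(U) = -7 + U
c(V(D)) + I(48, 25) = 62 + 25*sqrt(-4 + 25) = 62 + 25*sqrt(21)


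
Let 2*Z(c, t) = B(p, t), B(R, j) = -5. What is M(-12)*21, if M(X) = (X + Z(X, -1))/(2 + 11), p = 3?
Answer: -609/26 ≈ -23.423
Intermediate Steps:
Z(c, t) = -5/2 (Z(c, t) = (½)*(-5) = -5/2)
M(X) = -5/26 + X/13 (M(X) = (X - 5/2)/(2 + 11) = (-5/2 + X)/13 = (-5/2 + X)*(1/13) = -5/26 + X/13)
M(-12)*21 = (-5/26 + (1/13)*(-12))*21 = (-5/26 - 12/13)*21 = -29/26*21 = -609/26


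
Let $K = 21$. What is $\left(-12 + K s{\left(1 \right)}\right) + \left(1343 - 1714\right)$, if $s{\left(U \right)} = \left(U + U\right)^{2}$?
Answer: $-299$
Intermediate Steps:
$s{\left(U \right)} = 4 U^{2}$ ($s{\left(U \right)} = \left(2 U\right)^{2} = 4 U^{2}$)
$\left(-12 + K s{\left(1 \right)}\right) + \left(1343 - 1714\right) = \left(-12 + 21 \cdot 4 \cdot 1^{2}\right) + \left(1343 - 1714\right) = \left(-12 + 21 \cdot 4 \cdot 1\right) - 371 = \left(-12 + 21 \cdot 4\right) - 371 = \left(-12 + 84\right) - 371 = 72 - 371 = -299$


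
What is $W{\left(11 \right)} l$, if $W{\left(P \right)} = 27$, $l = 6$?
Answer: $162$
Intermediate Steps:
$W{\left(11 \right)} l = 27 \cdot 6 = 162$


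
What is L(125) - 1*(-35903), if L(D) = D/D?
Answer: 35904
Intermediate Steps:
L(D) = 1
L(125) - 1*(-35903) = 1 - 1*(-35903) = 1 + 35903 = 35904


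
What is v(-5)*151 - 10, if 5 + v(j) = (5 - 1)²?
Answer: 1651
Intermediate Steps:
v(j) = 11 (v(j) = -5 + (5 - 1)² = -5 + 4² = -5 + 16 = 11)
v(-5)*151 - 10 = 11*151 - 10 = 1661 - 10 = 1651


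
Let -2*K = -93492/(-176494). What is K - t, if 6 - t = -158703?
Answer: -14005616496/88247 ≈ -1.5871e+5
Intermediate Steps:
t = 158709 (t = 6 - 1*(-158703) = 6 + 158703 = 158709)
K = -23373/88247 (K = -(-46746)/(-176494) = -(-46746)*(-1)/176494 = -1/2*46746/88247 = -23373/88247 ≈ -0.26486)
K - t = -23373/88247 - 1*158709 = -23373/88247 - 158709 = -14005616496/88247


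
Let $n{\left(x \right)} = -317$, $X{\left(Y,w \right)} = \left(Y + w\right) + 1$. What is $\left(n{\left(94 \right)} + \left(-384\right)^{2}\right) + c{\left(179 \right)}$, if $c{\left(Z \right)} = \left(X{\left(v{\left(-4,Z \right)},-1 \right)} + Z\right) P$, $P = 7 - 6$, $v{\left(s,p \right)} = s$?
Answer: $147314$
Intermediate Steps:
$X{\left(Y,w \right)} = 1 + Y + w$
$P = 1$
$c{\left(Z \right)} = -4 + Z$ ($c{\left(Z \right)} = \left(\left(1 - 4 - 1\right) + Z\right) 1 = \left(-4 + Z\right) 1 = -4 + Z$)
$\left(n{\left(94 \right)} + \left(-384\right)^{2}\right) + c{\left(179 \right)} = \left(-317 + \left(-384\right)^{2}\right) + \left(-4 + 179\right) = \left(-317 + 147456\right) + 175 = 147139 + 175 = 147314$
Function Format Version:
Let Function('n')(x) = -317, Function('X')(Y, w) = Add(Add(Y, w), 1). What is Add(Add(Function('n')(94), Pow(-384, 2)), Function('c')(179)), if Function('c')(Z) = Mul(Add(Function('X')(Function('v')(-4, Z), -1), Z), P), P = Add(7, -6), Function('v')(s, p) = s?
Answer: 147314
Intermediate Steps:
Function('X')(Y, w) = Add(1, Y, w)
P = 1
Function('c')(Z) = Add(-4, Z) (Function('c')(Z) = Mul(Add(Add(1, -4, -1), Z), 1) = Mul(Add(-4, Z), 1) = Add(-4, Z))
Add(Add(Function('n')(94), Pow(-384, 2)), Function('c')(179)) = Add(Add(-317, Pow(-384, 2)), Add(-4, 179)) = Add(Add(-317, 147456), 175) = Add(147139, 175) = 147314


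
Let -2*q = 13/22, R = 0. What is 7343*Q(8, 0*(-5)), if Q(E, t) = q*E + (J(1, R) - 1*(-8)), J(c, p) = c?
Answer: 536039/11 ≈ 48731.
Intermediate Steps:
q = -13/44 (q = -13/(2*22) = -½*13/22 = -13/44 ≈ -0.29545)
Q(E, t) = 9 - 13*E/44 (Q(E, t) = -13*E/44 + (1 - 1*(-8)) = -13*E/44 + (1 + 8) = -13*E/44 + 9 = 9 - 13*E/44)
7343*Q(8, 0*(-5)) = 7343*(9 - 13/44*8) = 7343*(9 - 26/11) = 7343*(73/11) = 536039/11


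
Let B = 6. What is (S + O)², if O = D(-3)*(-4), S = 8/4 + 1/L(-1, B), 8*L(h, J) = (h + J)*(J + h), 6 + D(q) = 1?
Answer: 311364/625 ≈ 498.18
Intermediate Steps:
D(q) = -5 (D(q) = -6 + 1 = -5)
L(h, J) = (J + h)²/8 (L(h, J) = ((h + J)*(J + h))/8 = ((J + h)*(J + h))/8 = (J + h)²/8)
S = 58/25 (S = 8/4 + 1/((6 - 1)²/8) = 8*(¼) + 1/((⅛)*5²) = 2 + 1/((⅛)*25) = 2 + 1/(25/8) = 2 + 1*(8/25) = 2 + 8/25 = 58/25 ≈ 2.3200)
O = 20 (O = -5*(-4) = 20)
(S + O)² = (58/25 + 20)² = (558/25)² = 311364/625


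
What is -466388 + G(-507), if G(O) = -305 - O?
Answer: -466186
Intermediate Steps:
-466388 + G(-507) = -466388 + (-305 - 1*(-507)) = -466388 + (-305 + 507) = -466388 + 202 = -466186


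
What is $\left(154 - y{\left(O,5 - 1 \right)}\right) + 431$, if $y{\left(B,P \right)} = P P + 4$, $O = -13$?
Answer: $565$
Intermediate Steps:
$y{\left(B,P \right)} = 4 + P^{2}$ ($y{\left(B,P \right)} = P^{2} + 4 = 4 + P^{2}$)
$\left(154 - y{\left(O,5 - 1 \right)}\right) + 431 = \left(154 - \left(4 + \left(5 - 1\right)^{2}\right)\right) + 431 = \left(154 - \left(4 + 4^{2}\right)\right) + 431 = \left(154 - \left(4 + 16\right)\right) + 431 = \left(154 - 20\right) + 431 = 134 + 431 = 565$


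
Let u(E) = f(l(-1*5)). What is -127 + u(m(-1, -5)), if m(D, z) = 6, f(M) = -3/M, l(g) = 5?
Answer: -638/5 ≈ -127.60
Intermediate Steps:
u(E) = -⅗ (u(E) = -3/5 = -3*⅕ = -⅗)
-127 + u(m(-1, -5)) = -127 - ⅗ = -638/5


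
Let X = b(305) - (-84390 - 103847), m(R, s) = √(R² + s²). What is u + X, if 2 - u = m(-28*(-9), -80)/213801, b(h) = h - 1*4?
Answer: 188540 - 4*√4369/213801 ≈ 1.8854e+5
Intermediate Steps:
b(h) = -4 + h (b(h) = h - 4 = -4 + h)
u = 2 - 4*√4369/213801 (u = 2 - √((-28*(-9))² + (-80)²)/213801 = 2 - √(252² + 6400)/213801 = 2 - √(63504 + 6400)/213801 = 2 - √69904/213801 = 2 - 4*√4369/213801 ≈ 1.9988)
X = 188538 (X = (-4 + 305) - (-84390 - 103847) = 301 - 1*(-188237) = 301 + 188237 = 188538)
u + X = (2 - 4*√4369/213801) + 188538 = 188540 - 4*√4369/213801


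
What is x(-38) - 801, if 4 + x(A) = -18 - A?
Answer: -785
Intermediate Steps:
x(A) = -22 - A (x(A) = -4 + (-18 - A) = -22 - A)
x(-38) - 801 = (-22 - 1*(-38)) - 801 = (-22 + 38) - 801 = 16 - 801 = -785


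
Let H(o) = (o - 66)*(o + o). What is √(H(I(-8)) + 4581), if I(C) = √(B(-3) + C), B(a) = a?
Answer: √(4559 - 132*I*√11) ≈ 67.598 - 3.2382*I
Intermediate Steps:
I(C) = √(-3 + C)
H(o) = 2*o*(-66 + o) (H(o) = (-66 + o)*(2*o) = 2*o*(-66 + o))
√(H(I(-8)) + 4581) = √(2*√(-3 - 8)*(-66 + √(-3 - 8)) + 4581) = √(2*√(-11)*(-66 + √(-11)) + 4581) = √(2*(I*√11)*(-66 + I*√11) + 4581) = √(2*I*√11*(-66 + I*√11) + 4581) = √(4581 + 2*I*√11*(-66 + I*√11))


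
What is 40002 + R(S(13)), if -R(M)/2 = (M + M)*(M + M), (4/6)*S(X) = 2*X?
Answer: 27834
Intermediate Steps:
S(X) = 3*X (S(X) = 3*(2*X)/2 = 3*X)
R(M) = -8*M² (R(M) = -2*(M + M)*(M + M) = -2*2*M*2*M = -8*M²)
40002 + R(S(13)) = 40002 - 8*(3*13)² = 40002 - 8*39² = 40002 - 8*1521 = 40002 - 12168 = 27834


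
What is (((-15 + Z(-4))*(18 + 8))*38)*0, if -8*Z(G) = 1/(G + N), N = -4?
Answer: 0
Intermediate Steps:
Z(G) = -1/(8*(-4 + G)) (Z(G) = -1/(8*(G - 4)) = -1/(8*(-4 + G)))
(((-15 + Z(-4))*(18 + 8))*38)*0 = (((-15 - 1/(-32 + 8*(-4)))*(18 + 8))*38)*0 = (((-15 - 1/(-32 - 32))*26)*38)*0 = (((-15 - 1/(-64))*26)*38)*0 = (((-15 - 1*(-1/64))*26)*38)*0 = (((-15 + 1/64)*26)*38)*0 = (-959/64*26*38)*0 = -12467/32*38*0 = -236873/16*0 = 0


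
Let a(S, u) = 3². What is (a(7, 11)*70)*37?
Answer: 23310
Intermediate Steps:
a(S, u) = 9
(a(7, 11)*70)*37 = (9*70)*37 = 630*37 = 23310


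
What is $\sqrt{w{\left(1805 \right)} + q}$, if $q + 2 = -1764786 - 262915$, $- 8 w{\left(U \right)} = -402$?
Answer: $\frac{9 i \sqrt{100131}}{2} \approx 1424.0 i$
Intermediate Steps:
$w{\left(U \right)} = \frac{201}{4}$ ($w{\left(U \right)} = \left(- \frac{1}{8}\right) \left(-402\right) = \frac{201}{4}$)
$q = -2027703$ ($q = -2 - 2027701 = -2027703$)
$\sqrt{w{\left(1805 \right)} + q} = \sqrt{\frac{201}{4} - 2027703} = \sqrt{- \frac{8110611}{4}} = \frac{9 i \sqrt{100131}}{2}$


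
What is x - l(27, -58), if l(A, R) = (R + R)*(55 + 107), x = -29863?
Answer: -11071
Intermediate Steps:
l(A, R) = 324*R (l(A, R) = (2*R)*162 = 324*R)
x - l(27, -58) = -29863 - 324*(-58) = -29863 - 1*(-18792) = -29863 + 18792 = -11071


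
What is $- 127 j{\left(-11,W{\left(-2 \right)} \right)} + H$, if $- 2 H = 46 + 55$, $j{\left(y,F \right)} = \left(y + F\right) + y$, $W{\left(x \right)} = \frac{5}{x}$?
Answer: $3061$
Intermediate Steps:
$j{\left(y,F \right)} = F + 2 y$ ($j{\left(y,F \right)} = \left(F + y\right) + y = F + 2 y$)
$H = - \frac{101}{2}$ ($H = - \frac{46 + 55}{2} = \left(- \frac{1}{2}\right) 101 = - \frac{101}{2} \approx -50.5$)
$- 127 j{\left(-11,W{\left(-2 \right)} \right)} + H = - 127 \left(\frac{5}{-2} + 2 \left(-11\right)\right) - \frac{101}{2} = - 127 \left(5 \left(- \frac{1}{2}\right) - 22\right) - \frac{101}{2} = - 127 \left(- \frac{5}{2} - 22\right) - \frac{101}{2} = \left(-127\right) \left(- \frac{49}{2}\right) - \frac{101}{2} = \frac{6223}{2} - \frac{101}{2} = 3061$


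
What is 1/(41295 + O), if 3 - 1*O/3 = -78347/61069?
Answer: 61069/2522629017 ≈ 2.4208e-5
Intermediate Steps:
O = 784662/61069 (O = 9 - (-235041)/61069 = 9 - 3*(-78347/61069) = 9 + 235041/61069 = 784662/61069 ≈ 12.849)
1/(41295 + O) = 1/(41295 + 784662/61069) = 1/(2522629017/61069) = 61069/2522629017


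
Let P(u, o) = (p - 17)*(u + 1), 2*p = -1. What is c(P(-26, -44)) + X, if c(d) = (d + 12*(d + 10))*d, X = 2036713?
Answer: 18309977/4 ≈ 4.5775e+6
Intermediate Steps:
p = -½ (p = (½)*(-1) = -½ ≈ -0.50000)
P(u, o) = -35/2 - 35*u/2 (P(u, o) = (-½ - 17)*(u + 1) = -35*(1 + u)/2 = -35/2 - 35*u/2)
c(d) = d*(120 + 13*d) (c(d) = (d + 12*(10 + d))*d = (d + (120 + 12*d))*d = (120 + 13*d)*d = d*(120 + 13*d))
c(P(-26, -44)) + X = (-35/2 - 35/2*(-26))*(120 + 13*(-35/2 - 35/2*(-26))) + 2036713 = (-35/2 + 455)*(120 + 13*(-35/2 + 455)) + 2036713 = 875*(120 + 13*(875/2))/2 + 2036713 = 875*(120 + 11375/2)/2 + 2036713 = (875/2)*(11615/2) + 2036713 = 10163125/4 + 2036713 = 18309977/4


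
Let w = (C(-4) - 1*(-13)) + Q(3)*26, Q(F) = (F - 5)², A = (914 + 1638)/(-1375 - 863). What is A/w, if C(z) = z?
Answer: -1276/126447 ≈ -0.010091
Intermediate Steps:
A = -1276/1119 (A = 2552/(-2238) = 2552*(-1/2238) = -1276/1119 ≈ -1.1403)
Q(F) = (-5 + F)²
w = 113 (w = (-4 - 1*(-13)) + (-5 + 3)²*26 = (-4 + 13) + (-2)²*26 = 9 + 4*26 = 9 + 104 = 113)
A/w = -1276/1119/113 = -1276/1119*1/113 = -1276/126447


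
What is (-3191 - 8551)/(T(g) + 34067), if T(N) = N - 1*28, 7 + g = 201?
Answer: -3914/11411 ≈ -0.34300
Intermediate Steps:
g = 194 (g = -7 + 201 = 194)
T(N) = -28 + N (T(N) = N - 28 = -28 + N)
(-3191 - 8551)/(T(g) + 34067) = (-3191 - 8551)/((-28 + 194) + 34067) = -11742/(166 + 34067) = -11742/34233 = -11742*1/34233 = -3914/11411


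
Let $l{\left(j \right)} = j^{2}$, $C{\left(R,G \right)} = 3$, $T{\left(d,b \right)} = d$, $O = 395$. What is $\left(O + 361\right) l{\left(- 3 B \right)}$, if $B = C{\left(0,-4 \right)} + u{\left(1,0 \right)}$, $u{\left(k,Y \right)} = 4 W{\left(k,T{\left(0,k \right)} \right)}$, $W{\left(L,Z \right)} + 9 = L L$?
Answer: $5722164$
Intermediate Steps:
$W{\left(L,Z \right)} = -9 + L^{2}$ ($W{\left(L,Z \right)} = -9 + L L = -9 + L^{2}$)
$u{\left(k,Y \right)} = -36 + 4 k^{2}$ ($u{\left(k,Y \right)} = 4 \left(-9 + k^{2}\right) = -36 + 4 k^{2}$)
$B = -29$ ($B = 3 - \left(36 - 4 \cdot 1^{2}\right) = 3 + \left(-36 + 4 \cdot 1\right) = 3 + \left(-36 + 4\right) = 3 - 32 = -29$)
$\left(O + 361\right) l{\left(- 3 B \right)} = \left(395 + 361\right) \left(\left(-3\right) \left(-29\right)\right)^{2} = 756 \cdot 87^{2} = 756 \cdot 7569 = 5722164$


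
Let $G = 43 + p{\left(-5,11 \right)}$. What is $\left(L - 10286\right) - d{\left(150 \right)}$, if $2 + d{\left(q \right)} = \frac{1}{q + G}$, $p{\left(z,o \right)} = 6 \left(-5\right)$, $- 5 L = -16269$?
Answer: $- \frac{5729618}{815} \approx -7030.2$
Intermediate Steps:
$L = \frac{16269}{5}$ ($L = \left(- \frac{1}{5}\right) \left(-16269\right) = \frac{16269}{5} \approx 3253.8$)
$p{\left(z,o \right)} = -30$
$G = 13$ ($G = 43 - 30 = 13$)
$d{\left(q \right)} = -2 + \frac{1}{13 + q}$ ($d{\left(q \right)} = -2 + \frac{1}{q + 13} = -2 + \frac{1}{13 + q}$)
$\left(L - 10286\right) - d{\left(150 \right)} = \left(\frac{16269}{5} - 10286\right) - \frac{-25 - 300}{13 + 150} = \left(\frac{16269}{5} - 10286\right) - \frac{-25 - 300}{163} = - \frac{35161}{5} - \frac{1}{163} \left(-325\right) = - \frac{35161}{5} - - \frac{325}{163} = - \frac{35161}{5} + \frac{325}{163} = - \frac{5729618}{815}$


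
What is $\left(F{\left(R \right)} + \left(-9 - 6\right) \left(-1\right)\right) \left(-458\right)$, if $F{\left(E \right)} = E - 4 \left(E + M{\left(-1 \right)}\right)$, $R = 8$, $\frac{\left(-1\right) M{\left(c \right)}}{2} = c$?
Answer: $7786$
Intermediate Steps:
$M{\left(c \right)} = - 2 c$
$F{\left(E \right)} = -8 - 3 E$ ($F{\left(E \right)} = E - 4 \left(E - -2\right) = E - 4 \left(E + 2\right) = E - 4 \left(2 + E\right) = E - \left(8 + 4 E\right) = -8 - 3 E$)
$\left(F{\left(R \right)} + \left(-9 - 6\right) \left(-1\right)\right) \left(-458\right) = \left(\left(-8 - 24\right) + \left(-9 - 6\right) \left(-1\right)\right) \left(-458\right) = \left(\left(-8 - 24\right) - -15\right) \left(-458\right) = \left(-32 + 15\right) \left(-458\right) = \left(-17\right) \left(-458\right) = 7786$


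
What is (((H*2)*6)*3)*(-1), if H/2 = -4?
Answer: 288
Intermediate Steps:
H = -8 (H = 2*(-4) = -8)
(((H*2)*6)*3)*(-1) = ((-8*2*6)*3)*(-1) = (-16*6*3)*(-1) = -96*3*(-1) = -288*(-1) = 288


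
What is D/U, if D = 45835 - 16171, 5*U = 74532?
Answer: 12360/6211 ≈ 1.9900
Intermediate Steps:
U = 74532/5 (U = (1/5)*74532 = 74532/5 ≈ 14906.)
D = 29664
D/U = 29664/(74532/5) = 29664*(5/74532) = 12360/6211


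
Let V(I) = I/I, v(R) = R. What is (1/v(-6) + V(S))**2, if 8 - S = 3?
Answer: 25/36 ≈ 0.69444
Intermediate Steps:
S = 5 (S = 8 - 1*3 = 8 - 3 = 5)
V(I) = 1
(1/v(-6) + V(S))**2 = (1/(-6) + 1)**2 = (-1/6 + 1)**2 = (5/6)**2 = 25/36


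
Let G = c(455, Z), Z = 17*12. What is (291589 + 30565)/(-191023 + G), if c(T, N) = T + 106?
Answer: -161077/95231 ≈ -1.6914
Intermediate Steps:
Z = 204
c(T, N) = 106 + T
G = 561 (G = 106 + 455 = 561)
(291589 + 30565)/(-191023 + G) = (291589 + 30565)/(-191023 + 561) = 322154/(-190462) = 322154*(-1/190462) = -161077/95231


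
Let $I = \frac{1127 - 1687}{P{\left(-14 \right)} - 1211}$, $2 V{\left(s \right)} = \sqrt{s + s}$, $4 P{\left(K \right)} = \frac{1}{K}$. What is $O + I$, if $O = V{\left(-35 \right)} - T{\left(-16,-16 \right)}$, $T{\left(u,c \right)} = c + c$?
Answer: $\frac{2201504}{67817} + \frac{i \sqrt{70}}{2} \approx 32.462 + 4.1833 i$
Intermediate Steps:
$P{\left(K \right)} = \frac{1}{4 K}$
$T{\left(u,c \right)} = 2 c$
$V{\left(s \right)} = \frac{\sqrt{2} \sqrt{s}}{2}$ ($V{\left(s \right)} = \frac{\sqrt{s + s}}{2} = \frac{\sqrt{2 s}}{2} = \frac{\sqrt{2} \sqrt{s}}{2}$)
$I = \frac{31360}{67817}$ ($I = \frac{1127 - 1687}{\frac{1}{4 \left(-14\right)} - 1211} = - \frac{560}{\frac{1}{4} \left(- \frac{1}{14}\right) - 1211} = - \frac{560}{- \frac{1}{56} - 1211} = - \frac{560}{- \frac{67817}{56}} = \left(-560\right) \left(- \frac{56}{67817}\right) = \frac{31360}{67817} \approx 0.46242$)
$O = 32 + \frac{i \sqrt{70}}{2}$ ($O = \frac{\sqrt{2} \sqrt{-35}}{2} - 2 \left(-16\right) = \frac{\sqrt{2} i \sqrt{35}}{2} - -32 = \frac{i \sqrt{70}}{2} + 32 = 32 + \frac{i \sqrt{70}}{2} \approx 32.0 + 4.1833 i$)
$O + I = \left(32 + \frac{i \sqrt{70}}{2}\right) + \frac{31360}{67817} = \frac{2201504}{67817} + \frac{i \sqrt{70}}{2}$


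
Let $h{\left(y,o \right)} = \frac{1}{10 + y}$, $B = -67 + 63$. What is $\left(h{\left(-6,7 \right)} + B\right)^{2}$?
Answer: $\frac{225}{16} \approx 14.063$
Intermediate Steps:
$B = -4$
$\left(h{\left(-6,7 \right)} + B\right)^{2} = \left(\frac{1}{10 - 6} - 4\right)^{2} = \left(\frac{1}{4} - 4\right)^{2} = \left(- \frac{15}{4}\right)^{2} = \frac{225}{16}$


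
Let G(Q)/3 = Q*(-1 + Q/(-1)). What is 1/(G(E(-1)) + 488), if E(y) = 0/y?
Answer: 1/488 ≈ 0.0020492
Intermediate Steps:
E(y) = 0
G(Q) = 3*Q*(-1 - Q) (G(Q) = 3*(Q*(-1 + Q/(-1))) = 3*(Q*(-1 + Q*(-1))) = 3*(Q*(-1 - Q)) = 3*Q*(-1 - Q))
1/(G(E(-1)) + 488) = 1/(-3*0*(1 + 0) + 488) = 1/(-3*0*1 + 488) = 1/(0 + 488) = 1/488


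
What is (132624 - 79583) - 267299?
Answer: -214258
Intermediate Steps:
(132624 - 79583) - 267299 = 53041 - 267299 = -214258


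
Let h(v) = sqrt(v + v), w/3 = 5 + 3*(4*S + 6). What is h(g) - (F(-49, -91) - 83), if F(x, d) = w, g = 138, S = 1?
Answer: -22 + 2*sqrt(69) ≈ -5.3867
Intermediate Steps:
w = 105 (w = 3*(5 + 3*(4*1 + 6)) = 3*(5 + 3*(4 + 6)) = 3*(5 + 3*10) = 3*(5 + 30) = 3*35 = 105)
F(x, d) = 105
h(v) = sqrt(2)*sqrt(v) (h(v) = sqrt(2*v) = sqrt(2)*sqrt(v))
h(g) - (F(-49, -91) - 83) = sqrt(2)*sqrt(138) - (105 - 83) = 2*sqrt(69) - 1*22 = 2*sqrt(69) - 22 = -22 + 2*sqrt(69)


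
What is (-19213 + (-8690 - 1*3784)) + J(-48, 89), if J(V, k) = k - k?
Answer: -31687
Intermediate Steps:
J(V, k) = 0
(-19213 + (-8690 - 1*3784)) + J(-48, 89) = (-19213 + (-8690 - 1*3784)) + 0 = (-19213 + (-8690 - 3784)) + 0 = (-19213 - 12474) + 0 = -31687 + 0 = -31687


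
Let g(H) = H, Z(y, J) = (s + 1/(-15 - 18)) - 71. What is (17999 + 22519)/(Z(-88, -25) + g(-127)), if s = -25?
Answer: -668547/3680 ≈ -181.67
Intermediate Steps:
Z(y, J) = -3169/33 (Z(y, J) = (-25 + 1/(-15 - 18)) - 71 = (-25 + 1/(-33)) - 71 = (-25 - 1/33) - 71 = -826/33 - 71 = -3169/33)
(17999 + 22519)/(Z(-88, -25) + g(-127)) = (17999 + 22519)/(-3169/33 - 127) = 40518/(-7360/33) = 40518*(-33/7360) = -668547/3680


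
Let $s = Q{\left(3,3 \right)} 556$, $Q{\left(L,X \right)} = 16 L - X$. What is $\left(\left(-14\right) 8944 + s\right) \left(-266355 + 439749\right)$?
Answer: $-17373385224$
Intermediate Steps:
$Q{\left(L,X \right)} = - X + 16 L$
$s = 25020$ ($s = \left(\left(-1\right) 3 + 16 \cdot 3\right) 556 = \left(-3 + 48\right) 556 = 45 \cdot 556 = 25020$)
$\left(\left(-14\right) 8944 + s\right) \left(-266355 + 439749\right) = \left(\left(-14\right) 8944 + 25020\right) \left(-266355 + 439749\right) = \left(-125216 + 25020\right) 173394 = \left(-100196\right) 173394 = -17373385224$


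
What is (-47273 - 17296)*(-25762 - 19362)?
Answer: 2913611556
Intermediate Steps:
(-47273 - 17296)*(-25762 - 19362) = -64569*(-45124) = 2913611556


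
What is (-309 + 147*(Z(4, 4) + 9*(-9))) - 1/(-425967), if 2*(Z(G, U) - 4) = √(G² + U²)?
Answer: -4953144275/425967 + 294*√2 ≈ -11212.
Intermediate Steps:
Z(G, U) = 4 + √(G² + U²)/2
(-309 + 147*(Z(4, 4) + 9*(-9))) - 1/(-425967) = (-309 + 147*((4 + √(4² + 4²)/2) + 9*(-9))) - 1/(-425967) = (-309 + 147*((4 + √(16 + 16)/2) - 81)) - 1*(-1/425967) = (-309 + 147*((4 + √32/2) - 81)) + 1/425967 = (-309 + 147*((4 + (4*√2)/2) - 81)) + 1/425967 = (-309 + 147*((4 + 2*√2) - 81)) + 1/425967 = (-309 + 147*(-77 + 2*√2)) + 1/425967 = (-309 + (-11319 + 294*√2)) + 1/425967 = (-11628 + 294*√2) + 1/425967 = -4953144275/425967 + 294*√2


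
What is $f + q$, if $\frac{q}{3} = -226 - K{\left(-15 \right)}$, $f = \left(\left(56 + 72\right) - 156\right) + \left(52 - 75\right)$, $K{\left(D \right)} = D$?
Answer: $-684$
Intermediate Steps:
$f = -51$ ($f = \left(128 - 156\right) - 23 = -28 - 23 = -51$)
$q = -633$ ($q = 3 \left(-226 - -15\right) = 3 \left(-226 + 15\right) = 3 \left(-211\right) = -633$)
$f + q = -51 - 633 = -684$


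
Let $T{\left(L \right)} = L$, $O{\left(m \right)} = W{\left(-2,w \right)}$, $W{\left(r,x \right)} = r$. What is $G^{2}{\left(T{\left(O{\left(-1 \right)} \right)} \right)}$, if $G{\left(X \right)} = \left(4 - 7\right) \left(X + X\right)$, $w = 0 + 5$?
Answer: $144$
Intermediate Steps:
$w = 5$
$O{\left(m \right)} = -2$
$G{\left(X \right)} = - 6 X$ ($G{\left(X \right)} = - 3 \cdot 2 X = - 6 X$)
$G^{2}{\left(T{\left(O{\left(-1 \right)} \right)} \right)} = \left(\left(-6\right) \left(-2\right)\right)^{2} = 12^{2} = 144$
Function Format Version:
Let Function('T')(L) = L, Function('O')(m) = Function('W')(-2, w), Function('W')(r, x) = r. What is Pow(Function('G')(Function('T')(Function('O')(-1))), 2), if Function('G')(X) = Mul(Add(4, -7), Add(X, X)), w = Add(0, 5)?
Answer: 144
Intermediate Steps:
w = 5
Function('O')(m) = -2
Function('G')(X) = Mul(-6, X) (Function('G')(X) = Mul(-3, Mul(2, X)) = Mul(-6, X))
Pow(Function('G')(Function('T')(Function('O')(-1))), 2) = Pow(Mul(-6, -2), 2) = Pow(12, 2) = 144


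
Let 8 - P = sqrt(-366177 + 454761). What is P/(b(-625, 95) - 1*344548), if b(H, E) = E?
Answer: -8/344453 + 2*sqrt(22146)/344453 ≈ 0.00084084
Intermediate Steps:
P = 8 - 2*sqrt(22146) (P = 8 - sqrt(-366177 + 454761) = 8 - sqrt(88584) = 8 - 2*sqrt(22146) ≈ -289.63)
P/(b(-625, 95) - 1*344548) = (8 - 2*sqrt(22146))/(95 - 1*344548) = (8 - 2*sqrt(22146))/(95 - 344548) = (8 - 2*sqrt(22146))/(-344453) = (8 - 2*sqrt(22146))*(-1/344453) = -8/344453 + 2*sqrt(22146)/344453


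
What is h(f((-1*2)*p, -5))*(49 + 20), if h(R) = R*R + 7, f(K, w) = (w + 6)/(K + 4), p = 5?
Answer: 5819/12 ≈ 484.92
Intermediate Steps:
f(K, w) = (6 + w)/(4 + K)
h(R) = 7 + R² (h(R) = R² + 7 = 7 + R²)
h(f((-1*2)*p, -5))*(49 + 20) = (7 + ((6 - 5)/(4 - 1*2*5))²)*(49 + 20) = (7 + (1/(4 - 2*5))²)*69 = (7 + (1/(4 - 10))²)*69 = (7 + (1/(-6))²)*69 = (7 + (-⅙*1)²)*69 = (7 + (-⅙)²)*69 = (7 + 1/36)*69 = (253/36)*69 = 5819/12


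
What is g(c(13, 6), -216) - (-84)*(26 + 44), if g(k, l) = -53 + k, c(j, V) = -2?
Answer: 5825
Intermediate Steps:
g(c(13, 6), -216) - (-84)*(26 + 44) = (-53 - 2) - (-84)*(26 + 44) = -55 - (-84)*70 = -55 - 1*(-5880) = -55 + 5880 = 5825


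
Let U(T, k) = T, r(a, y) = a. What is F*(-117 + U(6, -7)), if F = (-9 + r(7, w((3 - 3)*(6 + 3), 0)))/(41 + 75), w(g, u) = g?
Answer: 111/58 ≈ 1.9138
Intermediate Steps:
F = -1/58 (F = (-9 + 7)/(41 + 75) = -2/116 = -2*1/116 = -1/58 ≈ -0.017241)
F*(-117 + U(6, -7)) = -(-117 + 6)/58 = -1/58*(-111) = 111/58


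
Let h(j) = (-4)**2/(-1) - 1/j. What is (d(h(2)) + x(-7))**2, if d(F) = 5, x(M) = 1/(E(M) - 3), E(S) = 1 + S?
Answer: 1936/81 ≈ 23.901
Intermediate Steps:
x(M) = 1/(-2 + M) (x(M) = 1/((1 + M) - 3) = 1/(-2 + M))
h(j) = -16 - 1/j (h(j) = 16*(-1) - 1/j = -16 - 1/j)
(d(h(2)) + x(-7))**2 = (5 + 1/(-2 - 7))**2 = (5 + 1/(-9))**2 = (5 - 1/9)**2 = (44/9)**2 = 1936/81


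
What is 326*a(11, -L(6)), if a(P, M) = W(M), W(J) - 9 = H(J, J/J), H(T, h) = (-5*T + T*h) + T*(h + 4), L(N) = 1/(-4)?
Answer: 6031/2 ≈ 3015.5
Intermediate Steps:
L(N) = -1/4
H(T, h) = -5*T + T*h + T*(4 + h) (H(T, h) = (-5*T + T*h) + T*(4 + h) = -5*T + T*h + T*(4 + h))
W(J) = 9 + J (W(J) = 9 + J*(-1 + 2*(J/J)) = 9 + J*(-1 + 2*1) = 9 + J*(-1 + 2) = 9 + J*1 = 9 + J)
a(P, M) = 9 + M
326*a(11, -L(6)) = 326*(9 - 1*(-1/4)) = 326*(9 + 1/4) = 326*(37/4) = 6031/2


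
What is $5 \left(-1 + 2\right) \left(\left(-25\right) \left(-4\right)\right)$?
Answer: $500$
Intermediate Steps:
$5 \left(-1 + 2\right) \left(\left(-25\right) \left(-4\right)\right) = 5 \cdot 1 \cdot 100 = 5 \cdot 100 = 500$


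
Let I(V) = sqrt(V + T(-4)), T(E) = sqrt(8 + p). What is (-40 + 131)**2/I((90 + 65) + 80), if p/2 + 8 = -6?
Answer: 8281/sqrt(235 + 2*I*sqrt(5)) ≈ 540.12 - 5.1389*I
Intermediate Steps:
p = -28 (p = -16 + 2*(-6) = -16 - 12 = -28)
T(E) = 2*I*sqrt(5) (T(E) = sqrt(8 - 28) = sqrt(-20) = 2*I*sqrt(5))
I(V) = sqrt(V + 2*I*sqrt(5))
(-40 + 131)**2/I((90 + 65) + 80) = (-40 + 131)**2/(sqrt(((90 + 65) + 80) + 2*I*sqrt(5))) = 91**2/(sqrt((155 + 80) + 2*I*sqrt(5))) = 8281/(sqrt(235 + 2*I*sqrt(5))) = 8281/sqrt(235 + 2*I*sqrt(5))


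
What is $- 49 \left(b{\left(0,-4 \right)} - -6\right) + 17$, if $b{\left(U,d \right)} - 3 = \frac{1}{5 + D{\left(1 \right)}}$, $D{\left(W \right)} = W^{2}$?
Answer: $- \frac{2593}{6} \approx -432.17$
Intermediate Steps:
$b{\left(U,d \right)} = \frac{19}{6}$ ($b{\left(U,d \right)} = 3 + \frac{1}{5 + 1^{2}} = 3 + \frac{1}{5 + 1} = 3 + \frac{1}{6} = \frac{19}{6}$)
$- 49 \left(b{\left(0,-4 \right)} - -6\right) + 17 = - 49 \left(\frac{19}{6} - -6\right) + 17 = - 49 \left(\frac{19}{6} + 6\right) + 17 = \left(-49\right) \frac{55}{6} + 17 = - \frac{2695}{6} + 17 = - \frac{2593}{6}$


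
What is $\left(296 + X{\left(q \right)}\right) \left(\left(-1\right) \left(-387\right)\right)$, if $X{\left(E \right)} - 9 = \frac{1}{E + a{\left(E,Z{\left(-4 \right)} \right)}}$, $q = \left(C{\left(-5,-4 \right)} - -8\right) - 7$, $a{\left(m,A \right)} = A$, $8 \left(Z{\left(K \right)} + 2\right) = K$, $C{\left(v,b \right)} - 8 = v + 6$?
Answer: $\frac{590433}{5} \approx 1.1809 \cdot 10^{5}$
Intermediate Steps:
$C{\left(v,b \right)} = 14 + v$ ($C{\left(v,b \right)} = 8 + \left(v + 6\right) = 8 + \left(6 + v\right) = 14 + v$)
$Z{\left(K \right)} = -2 + \frac{K}{8}$
$q = 10$ ($q = \left(\left(14 - 5\right) - -8\right) - 7 = \left(9 + 8\right) - 7 = 17 - 7 = 10$)
$X{\left(E \right)} = 9 + \frac{1}{- \frac{5}{2} + E}$ ($X{\left(E \right)} = 9 + \frac{1}{E + \left(-2 + \frac{1}{8} \left(-4\right)\right)} = 9 + \frac{1}{E - \frac{5}{2}} = 9 + \frac{1}{- \frac{5}{2} + E}$)
$\left(296 + X{\left(q \right)}\right) \left(\left(-1\right) \left(-387\right)\right) = \left(296 + \frac{-43 + 18 \cdot 10}{-5 + 2 \cdot 10}\right) \left(\left(-1\right) \left(-387\right)\right) = \left(296 + \frac{-43 + 180}{-5 + 20}\right) 387 = \left(296 + \frac{1}{15} \cdot 137\right) 387 = \left(296 + \frac{137}{15}\right) 387 = \frac{4577}{15} \cdot 387 = \frac{590433}{5}$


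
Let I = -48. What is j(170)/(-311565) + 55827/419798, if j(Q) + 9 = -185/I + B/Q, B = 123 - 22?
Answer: 2087478006737/15695323664400 ≈ 0.13300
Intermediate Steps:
B = 101
j(Q) = -247/48 + 101/Q (j(Q) = -9 + (-185/(-48) + 101/Q) = -9 + (-185*(-1/48) + 101/Q) = -9 + (185/48 + 101/Q) = -247/48 + 101/Q)
j(170)/(-311565) + 55827/419798 = (-247/48 + 101/170)/(-311565) + 55827/419798 = (-247/48 + 101*(1/170))*(-1/311565) + 55827*(1/419798) = (-247/48 + 101/170)*(-1/311565) + 55827/419798 = -18571/4080*(-1/311565) + 55827/419798 = 18571/1271185200 + 55827/419798 = 2087478006737/15695323664400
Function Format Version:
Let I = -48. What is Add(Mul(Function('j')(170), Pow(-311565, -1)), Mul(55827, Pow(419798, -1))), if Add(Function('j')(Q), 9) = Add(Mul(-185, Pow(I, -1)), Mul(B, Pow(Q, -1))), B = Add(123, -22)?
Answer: Rational(2087478006737, 15695323664400) ≈ 0.13300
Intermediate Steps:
B = 101
Function('j')(Q) = Add(Rational(-247, 48), Mul(101, Pow(Q, -1))) (Function('j')(Q) = Add(-9, Add(Mul(-185, Pow(-48, -1)), Mul(101, Pow(Q, -1)))) = Add(-9, Add(Mul(-185, Rational(-1, 48)), Mul(101, Pow(Q, -1)))) = Add(-9, Add(Rational(185, 48), Mul(101, Pow(Q, -1)))) = Add(Rational(-247, 48), Mul(101, Pow(Q, -1))))
Add(Mul(Function('j')(170), Pow(-311565, -1)), Mul(55827, Pow(419798, -1))) = Add(Mul(Add(Rational(-247, 48), Mul(101, Pow(170, -1))), Pow(-311565, -1)), Mul(55827, Pow(419798, -1))) = Add(Mul(Add(Rational(-247, 48), Mul(101, Rational(1, 170))), Rational(-1, 311565)), Mul(55827, Rational(1, 419798))) = Add(Mul(Add(Rational(-247, 48), Rational(101, 170)), Rational(-1, 311565)), Rational(55827, 419798)) = Add(Mul(Rational(-18571, 4080), Rational(-1, 311565)), Rational(55827, 419798)) = Add(Rational(18571, 1271185200), Rational(55827, 419798)) = Rational(2087478006737, 15695323664400)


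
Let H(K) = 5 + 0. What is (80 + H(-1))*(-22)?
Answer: -1870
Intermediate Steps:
H(K) = 5
(80 + H(-1))*(-22) = (80 + 5)*(-22) = 85*(-22) = -1870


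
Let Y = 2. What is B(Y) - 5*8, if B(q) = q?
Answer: -38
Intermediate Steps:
B(Y) - 5*8 = 2 - 5*8 = 2 - 40 = -38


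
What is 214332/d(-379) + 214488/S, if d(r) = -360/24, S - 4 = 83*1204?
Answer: -99149377/6940 ≈ -14287.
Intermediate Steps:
S = 99936 (S = 4 + 83*1204 = 4 + 99932 = 99936)
d(r) = -15 (d(r) = -360*1/24 = -15)
214332/d(-379) + 214488/S = 214332/(-15) + 214488/99936 = 214332*(-1/15) + 214488*(1/99936) = -71444/5 + 2979/1388 = -99149377/6940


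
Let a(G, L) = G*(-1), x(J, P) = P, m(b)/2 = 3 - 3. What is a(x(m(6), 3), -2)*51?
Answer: -153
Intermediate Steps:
m(b) = 0 (m(b) = 2*(3 - 3) = 2*0 = 0)
a(G, L) = -G
a(x(m(6), 3), -2)*51 = -1*3*51 = -3*51 = -153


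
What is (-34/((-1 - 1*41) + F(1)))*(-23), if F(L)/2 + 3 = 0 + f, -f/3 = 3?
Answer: -391/33 ≈ -11.848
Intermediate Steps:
f = -9 (f = -3*3 = -9)
F(L) = -24 (F(L) = -6 + 2*(0 - 9) = -6 + 2*(-9) = -6 - 18 = -24)
(-34/((-1 - 1*41) + F(1)))*(-23) = (-34/((-1 - 1*41) - 24))*(-23) = (-34/((-1 - 41) - 24))*(-23) = (-34/(-42 - 24))*(-23) = (-34/(-66))*(-23) = -1/66*(-34)*(-23) = (17/33)*(-23) = -391/33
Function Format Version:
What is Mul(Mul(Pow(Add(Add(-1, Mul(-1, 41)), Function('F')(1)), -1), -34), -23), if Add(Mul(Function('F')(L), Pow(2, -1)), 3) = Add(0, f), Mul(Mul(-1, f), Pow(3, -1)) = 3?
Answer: Rational(-391, 33) ≈ -11.848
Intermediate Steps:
f = -9 (f = Mul(-3, 3) = -9)
Function('F')(L) = -24 (Function('F')(L) = Add(-6, Mul(2, Add(0, -9))) = Add(-6, Mul(2, -9)) = Add(-6, -18) = -24)
Mul(Mul(Pow(Add(Add(-1, Mul(-1, 41)), Function('F')(1)), -1), -34), -23) = Mul(Mul(Pow(Add(Add(-1, Mul(-1, 41)), -24), -1), -34), -23) = Mul(Mul(Pow(Add(Add(-1, -41), -24), -1), -34), -23) = Mul(Mul(Pow(Add(-42, -24), -1), -34), -23) = Mul(Mul(Pow(-66, -1), -34), -23) = Mul(Mul(Rational(-1, 66), -34), -23) = Mul(Rational(17, 33), -23) = Rational(-391, 33)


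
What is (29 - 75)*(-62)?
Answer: 2852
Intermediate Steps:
(29 - 75)*(-62) = -46*(-62) = 2852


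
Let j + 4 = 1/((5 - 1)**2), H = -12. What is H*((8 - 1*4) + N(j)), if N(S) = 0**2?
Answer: -48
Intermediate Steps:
j = -63/16 (j = -4 + 1/((5 - 1)**2) = -4 + 1/(4**2) = -4 + 1/16 = -63/16 ≈ -3.9375)
N(S) = 0
H*((8 - 1*4) + N(j)) = -12*((8 - 1*4) + 0) = -12*((8 - 4) + 0) = -12*(4 + 0) = -12*4 = -48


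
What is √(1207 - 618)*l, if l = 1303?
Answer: 1303*√589 ≈ 31623.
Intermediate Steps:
√(1207 - 618)*l = √(1207 - 618)*1303 = √589*1303 = 1303*√589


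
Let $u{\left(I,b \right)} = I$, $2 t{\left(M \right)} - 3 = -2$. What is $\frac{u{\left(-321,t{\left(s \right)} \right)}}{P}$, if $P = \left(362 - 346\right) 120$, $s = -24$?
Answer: $- \frac{107}{640} \approx -0.16719$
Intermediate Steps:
$t{\left(M \right)} = \frac{1}{2}$ ($t{\left(M \right)} = \frac{3}{2} + \frac{1}{2} \left(-2\right) = \frac{3}{2} - 1 = \frac{1}{2}$)
$P = 1920$ ($P = 16 \cdot 120 = 1920$)
$\frac{u{\left(-321,t{\left(s \right)} \right)}}{P} = - \frac{321}{1920} = \left(-321\right) \frac{1}{1920} = - \frac{107}{640}$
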